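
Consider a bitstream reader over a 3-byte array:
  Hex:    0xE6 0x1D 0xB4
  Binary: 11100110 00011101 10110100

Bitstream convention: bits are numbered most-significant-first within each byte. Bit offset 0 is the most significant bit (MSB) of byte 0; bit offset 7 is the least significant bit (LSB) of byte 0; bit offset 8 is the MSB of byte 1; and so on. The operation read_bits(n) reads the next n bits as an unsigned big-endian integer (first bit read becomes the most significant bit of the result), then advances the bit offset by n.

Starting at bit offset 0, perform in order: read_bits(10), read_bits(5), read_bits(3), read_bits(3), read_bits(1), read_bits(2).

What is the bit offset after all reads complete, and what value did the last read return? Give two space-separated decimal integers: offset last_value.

Answer: 24 0

Derivation:
Read 1: bits[0:10] width=10 -> value=920 (bin 1110011000); offset now 10 = byte 1 bit 2; 14 bits remain
Read 2: bits[10:15] width=5 -> value=14 (bin 01110); offset now 15 = byte 1 bit 7; 9 bits remain
Read 3: bits[15:18] width=3 -> value=6 (bin 110); offset now 18 = byte 2 bit 2; 6 bits remain
Read 4: bits[18:21] width=3 -> value=6 (bin 110); offset now 21 = byte 2 bit 5; 3 bits remain
Read 5: bits[21:22] width=1 -> value=1 (bin 1); offset now 22 = byte 2 bit 6; 2 bits remain
Read 6: bits[22:24] width=2 -> value=0 (bin 00); offset now 24 = byte 3 bit 0; 0 bits remain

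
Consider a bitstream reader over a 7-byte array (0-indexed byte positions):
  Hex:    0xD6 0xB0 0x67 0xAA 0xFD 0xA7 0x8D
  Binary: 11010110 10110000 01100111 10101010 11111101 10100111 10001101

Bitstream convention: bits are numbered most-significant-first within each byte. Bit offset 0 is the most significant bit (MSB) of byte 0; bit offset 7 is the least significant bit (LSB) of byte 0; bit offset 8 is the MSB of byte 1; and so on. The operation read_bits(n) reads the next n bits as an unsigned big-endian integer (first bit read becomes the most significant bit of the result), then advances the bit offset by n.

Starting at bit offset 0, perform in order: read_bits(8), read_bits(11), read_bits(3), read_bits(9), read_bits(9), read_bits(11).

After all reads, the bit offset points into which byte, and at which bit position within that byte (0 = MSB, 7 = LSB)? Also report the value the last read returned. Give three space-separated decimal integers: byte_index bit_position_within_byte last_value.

Read 1: bits[0:8] width=8 -> value=214 (bin 11010110); offset now 8 = byte 1 bit 0; 48 bits remain
Read 2: bits[8:19] width=11 -> value=1411 (bin 10110000011); offset now 19 = byte 2 bit 3; 37 bits remain
Read 3: bits[19:22] width=3 -> value=1 (bin 001); offset now 22 = byte 2 bit 6; 34 bits remain
Read 4: bits[22:31] width=9 -> value=469 (bin 111010101); offset now 31 = byte 3 bit 7; 25 bits remain
Read 5: bits[31:40] width=9 -> value=253 (bin 011111101); offset now 40 = byte 5 bit 0; 16 bits remain
Read 6: bits[40:51] width=11 -> value=1340 (bin 10100111100); offset now 51 = byte 6 bit 3; 5 bits remain

Answer: 6 3 1340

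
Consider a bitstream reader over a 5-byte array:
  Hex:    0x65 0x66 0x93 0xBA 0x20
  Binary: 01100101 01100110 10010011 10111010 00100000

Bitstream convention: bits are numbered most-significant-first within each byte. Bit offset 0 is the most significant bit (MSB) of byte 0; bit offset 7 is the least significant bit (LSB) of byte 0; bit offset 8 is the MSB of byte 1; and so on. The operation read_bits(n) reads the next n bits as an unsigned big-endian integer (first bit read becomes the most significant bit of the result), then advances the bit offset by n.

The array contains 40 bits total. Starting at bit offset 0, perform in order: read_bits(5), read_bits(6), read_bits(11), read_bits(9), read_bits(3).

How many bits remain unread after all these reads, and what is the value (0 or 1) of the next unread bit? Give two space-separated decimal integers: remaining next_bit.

Answer: 6 1

Derivation:
Read 1: bits[0:5] width=5 -> value=12 (bin 01100); offset now 5 = byte 0 bit 5; 35 bits remain
Read 2: bits[5:11] width=6 -> value=43 (bin 101011); offset now 11 = byte 1 bit 3; 29 bits remain
Read 3: bits[11:22] width=11 -> value=420 (bin 00110100100); offset now 22 = byte 2 bit 6; 18 bits remain
Read 4: bits[22:31] width=9 -> value=477 (bin 111011101); offset now 31 = byte 3 bit 7; 9 bits remain
Read 5: bits[31:34] width=3 -> value=0 (bin 000); offset now 34 = byte 4 bit 2; 6 bits remain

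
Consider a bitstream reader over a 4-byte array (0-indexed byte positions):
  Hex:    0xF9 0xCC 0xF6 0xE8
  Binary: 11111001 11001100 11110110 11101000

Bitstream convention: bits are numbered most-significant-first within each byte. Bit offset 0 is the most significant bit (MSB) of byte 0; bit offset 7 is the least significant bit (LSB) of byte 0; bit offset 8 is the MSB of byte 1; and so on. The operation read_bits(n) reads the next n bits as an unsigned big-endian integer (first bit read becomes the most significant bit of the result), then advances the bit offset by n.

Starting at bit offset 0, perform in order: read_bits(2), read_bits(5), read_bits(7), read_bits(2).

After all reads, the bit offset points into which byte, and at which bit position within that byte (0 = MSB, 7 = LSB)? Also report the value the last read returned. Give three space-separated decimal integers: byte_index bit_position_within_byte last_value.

Answer: 2 0 0

Derivation:
Read 1: bits[0:2] width=2 -> value=3 (bin 11); offset now 2 = byte 0 bit 2; 30 bits remain
Read 2: bits[2:7] width=5 -> value=28 (bin 11100); offset now 7 = byte 0 bit 7; 25 bits remain
Read 3: bits[7:14] width=7 -> value=115 (bin 1110011); offset now 14 = byte 1 bit 6; 18 bits remain
Read 4: bits[14:16] width=2 -> value=0 (bin 00); offset now 16 = byte 2 bit 0; 16 bits remain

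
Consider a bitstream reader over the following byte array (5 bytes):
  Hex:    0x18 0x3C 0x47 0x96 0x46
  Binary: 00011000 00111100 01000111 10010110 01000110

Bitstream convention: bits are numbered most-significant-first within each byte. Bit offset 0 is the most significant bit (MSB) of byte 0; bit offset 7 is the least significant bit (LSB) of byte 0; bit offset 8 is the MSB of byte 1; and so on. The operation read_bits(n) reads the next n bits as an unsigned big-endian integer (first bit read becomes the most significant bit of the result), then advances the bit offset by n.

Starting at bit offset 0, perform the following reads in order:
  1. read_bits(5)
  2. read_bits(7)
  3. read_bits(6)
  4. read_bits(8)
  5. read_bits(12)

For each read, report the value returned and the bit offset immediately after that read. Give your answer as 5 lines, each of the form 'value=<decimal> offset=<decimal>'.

Read 1: bits[0:5] width=5 -> value=3 (bin 00011); offset now 5 = byte 0 bit 5; 35 bits remain
Read 2: bits[5:12] width=7 -> value=3 (bin 0000011); offset now 12 = byte 1 bit 4; 28 bits remain
Read 3: bits[12:18] width=6 -> value=49 (bin 110001); offset now 18 = byte 2 bit 2; 22 bits remain
Read 4: bits[18:26] width=8 -> value=30 (bin 00011110); offset now 26 = byte 3 bit 2; 14 bits remain
Read 5: bits[26:38] width=12 -> value=1425 (bin 010110010001); offset now 38 = byte 4 bit 6; 2 bits remain

Answer: value=3 offset=5
value=3 offset=12
value=49 offset=18
value=30 offset=26
value=1425 offset=38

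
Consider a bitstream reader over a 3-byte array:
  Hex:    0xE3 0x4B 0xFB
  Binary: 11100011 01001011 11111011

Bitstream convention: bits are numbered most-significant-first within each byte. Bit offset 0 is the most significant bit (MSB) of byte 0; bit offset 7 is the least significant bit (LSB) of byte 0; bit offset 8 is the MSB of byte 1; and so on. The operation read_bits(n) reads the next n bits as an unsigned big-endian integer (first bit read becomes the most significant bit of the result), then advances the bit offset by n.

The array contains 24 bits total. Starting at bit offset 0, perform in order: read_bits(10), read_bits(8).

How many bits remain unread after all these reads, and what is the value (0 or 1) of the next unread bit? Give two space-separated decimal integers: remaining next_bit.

Answer: 6 1

Derivation:
Read 1: bits[0:10] width=10 -> value=909 (bin 1110001101); offset now 10 = byte 1 bit 2; 14 bits remain
Read 2: bits[10:18] width=8 -> value=47 (bin 00101111); offset now 18 = byte 2 bit 2; 6 bits remain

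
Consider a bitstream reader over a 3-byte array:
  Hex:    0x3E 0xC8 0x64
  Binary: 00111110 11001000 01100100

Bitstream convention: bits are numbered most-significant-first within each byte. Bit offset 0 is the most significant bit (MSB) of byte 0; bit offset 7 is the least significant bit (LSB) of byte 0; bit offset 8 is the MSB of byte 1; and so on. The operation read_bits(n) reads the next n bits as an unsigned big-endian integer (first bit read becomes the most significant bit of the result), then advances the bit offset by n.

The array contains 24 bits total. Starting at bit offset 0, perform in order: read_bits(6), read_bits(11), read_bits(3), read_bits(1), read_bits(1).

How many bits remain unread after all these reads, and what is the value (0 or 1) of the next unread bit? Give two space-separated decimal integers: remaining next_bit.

Answer: 2 0

Derivation:
Read 1: bits[0:6] width=6 -> value=15 (bin 001111); offset now 6 = byte 0 bit 6; 18 bits remain
Read 2: bits[6:17] width=11 -> value=1424 (bin 10110010000); offset now 17 = byte 2 bit 1; 7 bits remain
Read 3: bits[17:20] width=3 -> value=6 (bin 110); offset now 20 = byte 2 bit 4; 4 bits remain
Read 4: bits[20:21] width=1 -> value=0 (bin 0); offset now 21 = byte 2 bit 5; 3 bits remain
Read 5: bits[21:22] width=1 -> value=1 (bin 1); offset now 22 = byte 2 bit 6; 2 bits remain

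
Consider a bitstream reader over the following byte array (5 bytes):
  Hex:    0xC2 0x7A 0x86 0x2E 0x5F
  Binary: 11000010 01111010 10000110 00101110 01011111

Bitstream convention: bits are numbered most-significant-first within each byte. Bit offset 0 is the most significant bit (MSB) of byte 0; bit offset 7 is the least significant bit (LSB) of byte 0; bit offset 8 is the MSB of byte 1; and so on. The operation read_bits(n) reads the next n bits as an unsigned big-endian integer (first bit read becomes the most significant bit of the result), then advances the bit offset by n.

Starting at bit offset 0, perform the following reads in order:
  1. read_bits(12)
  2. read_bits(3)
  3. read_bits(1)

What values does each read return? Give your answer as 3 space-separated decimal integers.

Answer: 3111 5 0

Derivation:
Read 1: bits[0:12] width=12 -> value=3111 (bin 110000100111); offset now 12 = byte 1 bit 4; 28 bits remain
Read 2: bits[12:15] width=3 -> value=5 (bin 101); offset now 15 = byte 1 bit 7; 25 bits remain
Read 3: bits[15:16] width=1 -> value=0 (bin 0); offset now 16 = byte 2 bit 0; 24 bits remain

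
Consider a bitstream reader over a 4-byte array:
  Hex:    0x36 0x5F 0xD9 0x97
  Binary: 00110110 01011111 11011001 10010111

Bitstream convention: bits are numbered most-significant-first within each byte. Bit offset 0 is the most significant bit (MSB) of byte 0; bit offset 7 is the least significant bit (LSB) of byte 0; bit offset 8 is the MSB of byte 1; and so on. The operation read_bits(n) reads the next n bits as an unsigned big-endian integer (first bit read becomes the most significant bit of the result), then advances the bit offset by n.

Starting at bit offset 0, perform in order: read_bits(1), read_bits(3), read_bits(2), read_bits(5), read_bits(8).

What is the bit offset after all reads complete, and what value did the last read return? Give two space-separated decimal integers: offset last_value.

Answer: 19 254

Derivation:
Read 1: bits[0:1] width=1 -> value=0 (bin 0); offset now 1 = byte 0 bit 1; 31 bits remain
Read 2: bits[1:4] width=3 -> value=3 (bin 011); offset now 4 = byte 0 bit 4; 28 bits remain
Read 3: bits[4:6] width=2 -> value=1 (bin 01); offset now 6 = byte 0 bit 6; 26 bits remain
Read 4: bits[6:11] width=5 -> value=18 (bin 10010); offset now 11 = byte 1 bit 3; 21 bits remain
Read 5: bits[11:19] width=8 -> value=254 (bin 11111110); offset now 19 = byte 2 bit 3; 13 bits remain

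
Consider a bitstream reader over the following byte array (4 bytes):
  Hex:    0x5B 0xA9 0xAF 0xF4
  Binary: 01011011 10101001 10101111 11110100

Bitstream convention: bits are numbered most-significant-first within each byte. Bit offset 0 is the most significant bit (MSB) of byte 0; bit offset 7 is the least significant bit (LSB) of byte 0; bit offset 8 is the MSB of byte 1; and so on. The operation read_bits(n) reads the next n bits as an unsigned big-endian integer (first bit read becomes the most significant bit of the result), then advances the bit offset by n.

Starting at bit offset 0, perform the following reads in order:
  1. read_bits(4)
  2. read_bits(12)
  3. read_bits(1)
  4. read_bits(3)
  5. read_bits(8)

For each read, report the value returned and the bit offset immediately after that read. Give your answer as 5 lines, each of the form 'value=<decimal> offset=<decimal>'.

Read 1: bits[0:4] width=4 -> value=5 (bin 0101); offset now 4 = byte 0 bit 4; 28 bits remain
Read 2: bits[4:16] width=12 -> value=2985 (bin 101110101001); offset now 16 = byte 2 bit 0; 16 bits remain
Read 3: bits[16:17] width=1 -> value=1 (bin 1); offset now 17 = byte 2 bit 1; 15 bits remain
Read 4: bits[17:20] width=3 -> value=2 (bin 010); offset now 20 = byte 2 bit 4; 12 bits remain
Read 5: bits[20:28] width=8 -> value=255 (bin 11111111); offset now 28 = byte 3 bit 4; 4 bits remain

Answer: value=5 offset=4
value=2985 offset=16
value=1 offset=17
value=2 offset=20
value=255 offset=28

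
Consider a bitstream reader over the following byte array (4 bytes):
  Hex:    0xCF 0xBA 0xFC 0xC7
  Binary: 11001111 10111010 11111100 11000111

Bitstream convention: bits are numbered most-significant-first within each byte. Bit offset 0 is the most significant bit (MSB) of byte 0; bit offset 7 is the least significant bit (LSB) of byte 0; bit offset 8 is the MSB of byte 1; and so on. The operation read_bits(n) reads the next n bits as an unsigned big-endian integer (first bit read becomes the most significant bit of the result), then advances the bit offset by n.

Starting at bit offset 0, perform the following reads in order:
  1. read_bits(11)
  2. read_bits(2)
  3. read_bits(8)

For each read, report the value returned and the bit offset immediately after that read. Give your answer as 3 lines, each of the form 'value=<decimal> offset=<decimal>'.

Read 1: bits[0:11] width=11 -> value=1661 (bin 11001111101); offset now 11 = byte 1 bit 3; 21 bits remain
Read 2: bits[11:13] width=2 -> value=3 (bin 11); offset now 13 = byte 1 bit 5; 19 bits remain
Read 3: bits[13:21] width=8 -> value=95 (bin 01011111); offset now 21 = byte 2 bit 5; 11 bits remain

Answer: value=1661 offset=11
value=3 offset=13
value=95 offset=21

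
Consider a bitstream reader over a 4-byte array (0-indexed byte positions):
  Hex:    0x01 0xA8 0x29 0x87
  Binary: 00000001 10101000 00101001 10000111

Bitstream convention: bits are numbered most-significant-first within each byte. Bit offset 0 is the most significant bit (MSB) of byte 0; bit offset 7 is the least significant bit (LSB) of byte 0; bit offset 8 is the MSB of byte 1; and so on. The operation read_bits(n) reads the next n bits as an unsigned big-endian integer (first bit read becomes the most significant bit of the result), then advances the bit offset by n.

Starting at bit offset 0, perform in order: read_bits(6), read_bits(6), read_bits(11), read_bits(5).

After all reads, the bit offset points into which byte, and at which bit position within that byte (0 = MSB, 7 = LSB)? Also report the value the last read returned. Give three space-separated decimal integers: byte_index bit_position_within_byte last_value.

Read 1: bits[0:6] width=6 -> value=0 (bin 000000); offset now 6 = byte 0 bit 6; 26 bits remain
Read 2: bits[6:12] width=6 -> value=26 (bin 011010); offset now 12 = byte 1 bit 4; 20 bits remain
Read 3: bits[12:23] width=11 -> value=1044 (bin 10000010100); offset now 23 = byte 2 bit 7; 9 bits remain
Read 4: bits[23:28] width=5 -> value=24 (bin 11000); offset now 28 = byte 3 bit 4; 4 bits remain

Answer: 3 4 24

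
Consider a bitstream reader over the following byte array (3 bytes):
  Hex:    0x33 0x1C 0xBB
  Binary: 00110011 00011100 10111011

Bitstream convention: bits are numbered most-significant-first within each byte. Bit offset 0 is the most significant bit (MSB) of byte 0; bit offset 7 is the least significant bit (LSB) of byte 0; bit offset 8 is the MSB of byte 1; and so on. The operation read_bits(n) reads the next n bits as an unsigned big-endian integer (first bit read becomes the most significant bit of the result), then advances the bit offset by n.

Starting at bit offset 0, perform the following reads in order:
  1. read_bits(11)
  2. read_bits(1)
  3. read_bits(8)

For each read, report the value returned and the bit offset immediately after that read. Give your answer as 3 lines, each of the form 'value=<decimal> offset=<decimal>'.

Read 1: bits[0:11] width=11 -> value=408 (bin 00110011000); offset now 11 = byte 1 bit 3; 13 bits remain
Read 2: bits[11:12] width=1 -> value=1 (bin 1); offset now 12 = byte 1 bit 4; 12 bits remain
Read 3: bits[12:20] width=8 -> value=203 (bin 11001011); offset now 20 = byte 2 bit 4; 4 bits remain

Answer: value=408 offset=11
value=1 offset=12
value=203 offset=20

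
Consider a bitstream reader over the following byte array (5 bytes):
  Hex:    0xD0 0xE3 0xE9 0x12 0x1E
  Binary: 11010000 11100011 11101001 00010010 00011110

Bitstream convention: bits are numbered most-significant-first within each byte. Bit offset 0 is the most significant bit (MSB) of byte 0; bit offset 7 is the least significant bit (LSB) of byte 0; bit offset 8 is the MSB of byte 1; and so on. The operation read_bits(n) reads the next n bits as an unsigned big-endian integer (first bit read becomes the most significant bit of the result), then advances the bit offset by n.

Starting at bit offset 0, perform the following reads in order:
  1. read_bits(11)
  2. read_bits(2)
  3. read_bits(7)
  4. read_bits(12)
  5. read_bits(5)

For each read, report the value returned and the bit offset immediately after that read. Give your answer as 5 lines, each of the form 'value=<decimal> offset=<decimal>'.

Answer: value=1671 offset=11
value=0 offset=13
value=62 offset=20
value=2322 offset=32
value=3 offset=37

Derivation:
Read 1: bits[0:11] width=11 -> value=1671 (bin 11010000111); offset now 11 = byte 1 bit 3; 29 bits remain
Read 2: bits[11:13] width=2 -> value=0 (bin 00); offset now 13 = byte 1 bit 5; 27 bits remain
Read 3: bits[13:20] width=7 -> value=62 (bin 0111110); offset now 20 = byte 2 bit 4; 20 bits remain
Read 4: bits[20:32] width=12 -> value=2322 (bin 100100010010); offset now 32 = byte 4 bit 0; 8 bits remain
Read 5: bits[32:37] width=5 -> value=3 (bin 00011); offset now 37 = byte 4 bit 5; 3 bits remain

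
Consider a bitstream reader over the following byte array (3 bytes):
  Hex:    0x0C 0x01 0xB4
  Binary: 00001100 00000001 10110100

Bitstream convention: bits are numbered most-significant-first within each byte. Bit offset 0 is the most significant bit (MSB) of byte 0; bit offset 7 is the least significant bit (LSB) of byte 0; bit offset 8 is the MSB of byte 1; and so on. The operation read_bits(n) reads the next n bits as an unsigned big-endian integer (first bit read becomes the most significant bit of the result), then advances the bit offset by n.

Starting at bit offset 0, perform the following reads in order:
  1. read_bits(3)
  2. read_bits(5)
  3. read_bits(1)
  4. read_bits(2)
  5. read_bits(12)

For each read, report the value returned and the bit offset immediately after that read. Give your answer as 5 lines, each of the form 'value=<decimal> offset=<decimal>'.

Answer: value=0 offset=3
value=12 offset=8
value=0 offset=9
value=0 offset=11
value=218 offset=23

Derivation:
Read 1: bits[0:3] width=3 -> value=0 (bin 000); offset now 3 = byte 0 bit 3; 21 bits remain
Read 2: bits[3:8] width=5 -> value=12 (bin 01100); offset now 8 = byte 1 bit 0; 16 bits remain
Read 3: bits[8:9] width=1 -> value=0 (bin 0); offset now 9 = byte 1 bit 1; 15 bits remain
Read 4: bits[9:11] width=2 -> value=0 (bin 00); offset now 11 = byte 1 bit 3; 13 bits remain
Read 5: bits[11:23] width=12 -> value=218 (bin 000011011010); offset now 23 = byte 2 bit 7; 1 bits remain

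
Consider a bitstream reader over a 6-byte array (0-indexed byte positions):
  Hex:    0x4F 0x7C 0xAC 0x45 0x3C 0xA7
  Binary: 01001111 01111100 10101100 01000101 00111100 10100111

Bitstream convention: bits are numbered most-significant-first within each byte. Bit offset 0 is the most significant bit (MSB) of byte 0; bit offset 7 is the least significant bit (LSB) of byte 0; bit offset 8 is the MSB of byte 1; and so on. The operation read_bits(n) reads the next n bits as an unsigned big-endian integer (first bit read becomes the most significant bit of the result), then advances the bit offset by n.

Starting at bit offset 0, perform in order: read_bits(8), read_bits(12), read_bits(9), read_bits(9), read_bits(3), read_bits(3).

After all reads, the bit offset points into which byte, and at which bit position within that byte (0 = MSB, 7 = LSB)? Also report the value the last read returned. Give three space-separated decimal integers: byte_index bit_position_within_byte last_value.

Read 1: bits[0:8] width=8 -> value=79 (bin 01001111); offset now 8 = byte 1 bit 0; 40 bits remain
Read 2: bits[8:20] width=12 -> value=1994 (bin 011111001010); offset now 20 = byte 2 bit 4; 28 bits remain
Read 3: bits[20:29] width=9 -> value=392 (bin 110001000); offset now 29 = byte 3 bit 5; 19 bits remain
Read 4: bits[29:38] width=9 -> value=335 (bin 101001111); offset now 38 = byte 4 bit 6; 10 bits remain
Read 5: bits[38:41] width=3 -> value=1 (bin 001); offset now 41 = byte 5 bit 1; 7 bits remain
Read 6: bits[41:44] width=3 -> value=2 (bin 010); offset now 44 = byte 5 bit 4; 4 bits remain

Answer: 5 4 2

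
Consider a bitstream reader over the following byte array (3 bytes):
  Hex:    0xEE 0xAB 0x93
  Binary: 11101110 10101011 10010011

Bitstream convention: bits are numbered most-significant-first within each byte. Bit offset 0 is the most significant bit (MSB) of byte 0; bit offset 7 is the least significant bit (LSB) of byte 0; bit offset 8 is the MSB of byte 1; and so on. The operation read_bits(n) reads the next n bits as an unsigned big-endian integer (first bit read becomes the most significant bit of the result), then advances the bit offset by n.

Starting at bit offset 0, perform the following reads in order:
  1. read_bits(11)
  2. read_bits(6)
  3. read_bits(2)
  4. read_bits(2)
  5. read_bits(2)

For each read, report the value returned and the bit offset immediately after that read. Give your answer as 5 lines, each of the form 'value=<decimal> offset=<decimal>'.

Answer: value=1909 offset=11
value=23 offset=17
value=0 offset=19
value=2 offset=21
value=1 offset=23

Derivation:
Read 1: bits[0:11] width=11 -> value=1909 (bin 11101110101); offset now 11 = byte 1 bit 3; 13 bits remain
Read 2: bits[11:17] width=6 -> value=23 (bin 010111); offset now 17 = byte 2 bit 1; 7 bits remain
Read 3: bits[17:19] width=2 -> value=0 (bin 00); offset now 19 = byte 2 bit 3; 5 bits remain
Read 4: bits[19:21] width=2 -> value=2 (bin 10); offset now 21 = byte 2 bit 5; 3 bits remain
Read 5: bits[21:23] width=2 -> value=1 (bin 01); offset now 23 = byte 2 bit 7; 1 bits remain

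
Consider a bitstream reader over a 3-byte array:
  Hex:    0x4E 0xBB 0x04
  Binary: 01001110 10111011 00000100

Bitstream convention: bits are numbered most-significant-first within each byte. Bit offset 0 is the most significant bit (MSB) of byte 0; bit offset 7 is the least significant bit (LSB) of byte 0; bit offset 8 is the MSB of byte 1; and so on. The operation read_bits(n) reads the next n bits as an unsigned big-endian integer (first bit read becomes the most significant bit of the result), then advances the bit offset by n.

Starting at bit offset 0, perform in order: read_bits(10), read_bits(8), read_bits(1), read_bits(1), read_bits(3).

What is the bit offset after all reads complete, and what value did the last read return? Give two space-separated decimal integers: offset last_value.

Read 1: bits[0:10] width=10 -> value=314 (bin 0100111010); offset now 10 = byte 1 bit 2; 14 bits remain
Read 2: bits[10:18] width=8 -> value=236 (bin 11101100); offset now 18 = byte 2 bit 2; 6 bits remain
Read 3: bits[18:19] width=1 -> value=0 (bin 0); offset now 19 = byte 2 bit 3; 5 bits remain
Read 4: bits[19:20] width=1 -> value=0 (bin 0); offset now 20 = byte 2 bit 4; 4 bits remain
Read 5: bits[20:23] width=3 -> value=2 (bin 010); offset now 23 = byte 2 bit 7; 1 bits remain

Answer: 23 2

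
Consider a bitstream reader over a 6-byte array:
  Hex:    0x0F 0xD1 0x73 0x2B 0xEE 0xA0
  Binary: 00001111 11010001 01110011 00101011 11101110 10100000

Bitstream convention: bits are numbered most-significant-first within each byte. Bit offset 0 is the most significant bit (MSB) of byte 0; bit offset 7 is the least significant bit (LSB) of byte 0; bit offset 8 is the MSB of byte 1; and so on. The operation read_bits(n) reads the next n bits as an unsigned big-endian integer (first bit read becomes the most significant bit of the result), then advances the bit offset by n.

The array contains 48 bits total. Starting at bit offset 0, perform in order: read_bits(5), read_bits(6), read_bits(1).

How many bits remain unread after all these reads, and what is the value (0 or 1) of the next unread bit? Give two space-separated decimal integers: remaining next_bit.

Answer: 36 0

Derivation:
Read 1: bits[0:5] width=5 -> value=1 (bin 00001); offset now 5 = byte 0 bit 5; 43 bits remain
Read 2: bits[5:11] width=6 -> value=62 (bin 111110); offset now 11 = byte 1 bit 3; 37 bits remain
Read 3: bits[11:12] width=1 -> value=1 (bin 1); offset now 12 = byte 1 bit 4; 36 bits remain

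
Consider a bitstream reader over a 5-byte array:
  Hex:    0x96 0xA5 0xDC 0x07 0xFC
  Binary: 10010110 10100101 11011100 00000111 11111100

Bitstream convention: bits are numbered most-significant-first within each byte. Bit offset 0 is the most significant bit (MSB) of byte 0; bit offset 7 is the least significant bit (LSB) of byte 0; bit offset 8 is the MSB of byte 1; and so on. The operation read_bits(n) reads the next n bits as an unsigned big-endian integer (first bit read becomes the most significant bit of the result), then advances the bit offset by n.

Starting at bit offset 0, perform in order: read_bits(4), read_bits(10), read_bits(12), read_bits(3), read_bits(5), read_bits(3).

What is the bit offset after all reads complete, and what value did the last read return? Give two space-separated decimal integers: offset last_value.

Answer: 37 7

Derivation:
Read 1: bits[0:4] width=4 -> value=9 (bin 1001); offset now 4 = byte 0 bit 4; 36 bits remain
Read 2: bits[4:14] width=10 -> value=425 (bin 0110101001); offset now 14 = byte 1 bit 6; 26 bits remain
Read 3: bits[14:26] width=12 -> value=1904 (bin 011101110000); offset now 26 = byte 3 bit 2; 14 bits remain
Read 4: bits[26:29] width=3 -> value=0 (bin 000); offset now 29 = byte 3 bit 5; 11 bits remain
Read 5: bits[29:34] width=5 -> value=31 (bin 11111); offset now 34 = byte 4 bit 2; 6 bits remain
Read 6: bits[34:37] width=3 -> value=7 (bin 111); offset now 37 = byte 4 bit 5; 3 bits remain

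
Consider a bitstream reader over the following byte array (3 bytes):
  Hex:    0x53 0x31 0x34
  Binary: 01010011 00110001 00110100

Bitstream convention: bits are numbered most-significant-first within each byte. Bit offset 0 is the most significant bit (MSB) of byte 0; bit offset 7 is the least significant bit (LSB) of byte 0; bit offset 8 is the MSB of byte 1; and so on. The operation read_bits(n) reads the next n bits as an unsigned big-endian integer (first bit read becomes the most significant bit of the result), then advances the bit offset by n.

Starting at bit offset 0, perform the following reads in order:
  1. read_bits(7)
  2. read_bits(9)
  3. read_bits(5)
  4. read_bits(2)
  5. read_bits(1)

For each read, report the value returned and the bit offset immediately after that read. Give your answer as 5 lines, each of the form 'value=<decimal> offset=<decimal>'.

Answer: value=41 offset=7
value=305 offset=16
value=6 offset=21
value=2 offset=23
value=0 offset=24

Derivation:
Read 1: bits[0:7] width=7 -> value=41 (bin 0101001); offset now 7 = byte 0 bit 7; 17 bits remain
Read 2: bits[7:16] width=9 -> value=305 (bin 100110001); offset now 16 = byte 2 bit 0; 8 bits remain
Read 3: bits[16:21] width=5 -> value=6 (bin 00110); offset now 21 = byte 2 bit 5; 3 bits remain
Read 4: bits[21:23] width=2 -> value=2 (bin 10); offset now 23 = byte 2 bit 7; 1 bits remain
Read 5: bits[23:24] width=1 -> value=0 (bin 0); offset now 24 = byte 3 bit 0; 0 bits remain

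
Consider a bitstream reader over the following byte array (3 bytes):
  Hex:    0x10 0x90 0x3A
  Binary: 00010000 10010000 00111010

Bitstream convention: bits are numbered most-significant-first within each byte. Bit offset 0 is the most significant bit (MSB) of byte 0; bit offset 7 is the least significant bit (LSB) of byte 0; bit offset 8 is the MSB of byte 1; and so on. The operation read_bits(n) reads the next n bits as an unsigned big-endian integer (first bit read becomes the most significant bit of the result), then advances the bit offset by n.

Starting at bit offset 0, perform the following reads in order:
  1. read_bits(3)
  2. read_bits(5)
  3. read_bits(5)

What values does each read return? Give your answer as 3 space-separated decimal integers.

Answer: 0 16 18

Derivation:
Read 1: bits[0:3] width=3 -> value=0 (bin 000); offset now 3 = byte 0 bit 3; 21 bits remain
Read 2: bits[3:8] width=5 -> value=16 (bin 10000); offset now 8 = byte 1 bit 0; 16 bits remain
Read 3: bits[8:13] width=5 -> value=18 (bin 10010); offset now 13 = byte 1 bit 5; 11 bits remain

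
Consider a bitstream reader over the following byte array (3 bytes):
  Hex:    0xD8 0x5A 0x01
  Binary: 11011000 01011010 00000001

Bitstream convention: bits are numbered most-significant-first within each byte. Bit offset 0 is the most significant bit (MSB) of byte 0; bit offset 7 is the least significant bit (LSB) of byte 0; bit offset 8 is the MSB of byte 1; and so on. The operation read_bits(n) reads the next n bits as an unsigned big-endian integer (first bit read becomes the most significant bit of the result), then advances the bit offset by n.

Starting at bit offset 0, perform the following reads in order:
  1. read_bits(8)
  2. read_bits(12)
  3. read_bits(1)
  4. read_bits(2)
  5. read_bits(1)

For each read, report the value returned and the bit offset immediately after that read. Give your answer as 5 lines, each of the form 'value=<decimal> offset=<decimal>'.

Read 1: bits[0:8] width=8 -> value=216 (bin 11011000); offset now 8 = byte 1 bit 0; 16 bits remain
Read 2: bits[8:20] width=12 -> value=1440 (bin 010110100000); offset now 20 = byte 2 bit 4; 4 bits remain
Read 3: bits[20:21] width=1 -> value=0 (bin 0); offset now 21 = byte 2 bit 5; 3 bits remain
Read 4: bits[21:23] width=2 -> value=0 (bin 00); offset now 23 = byte 2 bit 7; 1 bits remain
Read 5: bits[23:24] width=1 -> value=1 (bin 1); offset now 24 = byte 3 bit 0; 0 bits remain

Answer: value=216 offset=8
value=1440 offset=20
value=0 offset=21
value=0 offset=23
value=1 offset=24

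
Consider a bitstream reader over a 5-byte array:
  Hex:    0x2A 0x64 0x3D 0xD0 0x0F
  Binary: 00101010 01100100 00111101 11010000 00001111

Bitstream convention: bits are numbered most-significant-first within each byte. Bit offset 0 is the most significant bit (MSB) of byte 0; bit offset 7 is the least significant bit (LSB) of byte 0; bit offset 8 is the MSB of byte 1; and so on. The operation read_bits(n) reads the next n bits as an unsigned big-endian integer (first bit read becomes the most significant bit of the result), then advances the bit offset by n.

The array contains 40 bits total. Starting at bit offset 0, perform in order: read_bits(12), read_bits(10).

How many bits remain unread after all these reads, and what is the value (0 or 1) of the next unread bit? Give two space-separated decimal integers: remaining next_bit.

Read 1: bits[0:12] width=12 -> value=678 (bin 001010100110); offset now 12 = byte 1 bit 4; 28 bits remain
Read 2: bits[12:22] width=10 -> value=271 (bin 0100001111); offset now 22 = byte 2 bit 6; 18 bits remain

Answer: 18 0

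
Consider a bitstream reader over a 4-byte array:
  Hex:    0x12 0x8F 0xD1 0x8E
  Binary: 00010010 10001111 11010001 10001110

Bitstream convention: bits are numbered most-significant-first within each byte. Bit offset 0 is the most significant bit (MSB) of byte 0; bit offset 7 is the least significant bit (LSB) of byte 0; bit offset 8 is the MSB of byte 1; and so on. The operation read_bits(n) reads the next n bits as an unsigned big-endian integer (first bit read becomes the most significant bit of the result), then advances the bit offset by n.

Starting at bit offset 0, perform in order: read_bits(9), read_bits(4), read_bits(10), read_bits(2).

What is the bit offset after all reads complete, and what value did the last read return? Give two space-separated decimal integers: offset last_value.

Read 1: bits[0:9] width=9 -> value=37 (bin 000100101); offset now 9 = byte 1 bit 1; 23 bits remain
Read 2: bits[9:13] width=4 -> value=1 (bin 0001); offset now 13 = byte 1 bit 5; 19 bits remain
Read 3: bits[13:23] width=10 -> value=1000 (bin 1111101000); offset now 23 = byte 2 bit 7; 9 bits remain
Read 4: bits[23:25] width=2 -> value=3 (bin 11); offset now 25 = byte 3 bit 1; 7 bits remain

Answer: 25 3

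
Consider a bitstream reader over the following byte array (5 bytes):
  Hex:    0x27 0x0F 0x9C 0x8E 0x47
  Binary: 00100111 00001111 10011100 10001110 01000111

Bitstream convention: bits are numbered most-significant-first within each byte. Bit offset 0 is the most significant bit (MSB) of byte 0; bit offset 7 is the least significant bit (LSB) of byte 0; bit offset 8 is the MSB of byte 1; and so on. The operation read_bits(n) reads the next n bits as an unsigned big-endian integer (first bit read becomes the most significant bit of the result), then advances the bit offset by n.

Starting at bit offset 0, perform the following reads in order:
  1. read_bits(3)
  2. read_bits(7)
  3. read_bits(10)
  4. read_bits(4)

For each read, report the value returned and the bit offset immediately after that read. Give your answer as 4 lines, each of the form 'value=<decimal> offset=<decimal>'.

Read 1: bits[0:3] width=3 -> value=1 (bin 001); offset now 3 = byte 0 bit 3; 37 bits remain
Read 2: bits[3:10] width=7 -> value=28 (bin 0011100); offset now 10 = byte 1 bit 2; 30 bits remain
Read 3: bits[10:20] width=10 -> value=249 (bin 0011111001); offset now 20 = byte 2 bit 4; 20 bits remain
Read 4: bits[20:24] width=4 -> value=12 (bin 1100); offset now 24 = byte 3 bit 0; 16 bits remain

Answer: value=1 offset=3
value=28 offset=10
value=249 offset=20
value=12 offset=24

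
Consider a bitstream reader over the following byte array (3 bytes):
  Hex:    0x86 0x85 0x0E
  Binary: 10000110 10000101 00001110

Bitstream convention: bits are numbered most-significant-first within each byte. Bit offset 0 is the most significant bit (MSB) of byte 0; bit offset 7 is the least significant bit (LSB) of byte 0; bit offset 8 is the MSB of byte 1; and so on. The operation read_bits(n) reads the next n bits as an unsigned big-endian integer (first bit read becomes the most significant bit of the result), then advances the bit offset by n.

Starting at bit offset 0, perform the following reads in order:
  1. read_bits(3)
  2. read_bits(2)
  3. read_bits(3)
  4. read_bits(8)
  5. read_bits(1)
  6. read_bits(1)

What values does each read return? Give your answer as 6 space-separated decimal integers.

Answer: 4 0 6 133 0 0

Derivation:
Read 1: bits[0:3] width=3 -> value=4 (bin 100); offset now 3 = byte 0 bit 3; 21 bits remain
Read 2: bits[3:5] width=2 -> value=0 (bin 00); offset now 5 = byte 0 bit 5; 19 bits remain
Read 3: bits[5:8] width=3 -> value=6 (bin 110); offset now 8 = byte 1 bit 0; 16 bits remain
Read 4: bits[8:16] width=8 -> value=133 (bin 10000101); offset now 16 = byte 2 bit 0; 8 bits remain
Read 5: bits[16:17] width=1 -> value=0 (bin 0); offset now 17 = byte 2 bit 1; 7 bits remain
Read 6: bits[17:18] width=1 -> value=0 (bin 0); offset now 18 = byte 2 bit 2; 6 bits remain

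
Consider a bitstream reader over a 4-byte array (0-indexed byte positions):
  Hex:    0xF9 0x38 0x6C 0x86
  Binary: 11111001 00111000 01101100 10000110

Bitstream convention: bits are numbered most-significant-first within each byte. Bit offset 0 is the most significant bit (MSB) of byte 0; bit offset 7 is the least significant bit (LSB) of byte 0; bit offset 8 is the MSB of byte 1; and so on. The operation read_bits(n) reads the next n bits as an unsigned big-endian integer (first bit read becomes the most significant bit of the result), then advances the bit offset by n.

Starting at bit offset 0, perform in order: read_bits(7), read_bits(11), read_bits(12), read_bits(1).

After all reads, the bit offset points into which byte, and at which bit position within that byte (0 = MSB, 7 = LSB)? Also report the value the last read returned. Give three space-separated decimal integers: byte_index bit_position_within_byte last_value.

Answer: 3 7 1

Derivation:
Read 1: bits[0:7] width=7 -> value=124 (bin 1111100); offset now 7 = byte 0 bit 7; 25 bits remain
Read 2: bits[7:18] width=11 -> value=1249 (bin 10011100001); offset now 18 = byte 2 bit 2; 14 bits remain
Read 3: bits[18:30] width=12 -> value=2849 (bin 101100100001); offset now 30 = byte 3 bit 6; 2 bits remain
Read 4: bits[30:31] width=1 -> value=1 (bin 1); offset now 31 = byte 3 bit 7; 1 bits remain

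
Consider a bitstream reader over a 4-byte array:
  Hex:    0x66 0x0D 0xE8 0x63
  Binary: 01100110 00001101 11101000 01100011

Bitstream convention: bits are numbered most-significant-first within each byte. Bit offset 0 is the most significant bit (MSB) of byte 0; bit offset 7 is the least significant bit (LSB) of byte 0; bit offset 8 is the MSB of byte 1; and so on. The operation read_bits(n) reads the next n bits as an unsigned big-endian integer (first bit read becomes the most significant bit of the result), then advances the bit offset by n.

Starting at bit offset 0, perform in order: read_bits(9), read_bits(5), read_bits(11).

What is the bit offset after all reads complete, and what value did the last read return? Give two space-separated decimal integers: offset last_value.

Read 1: bits[0:9] width=9 -> value=204 (bin 011001100); offset now 9 = byte 1 bit 1; 23 bits remain
Read 2: bits[9:14] width=5 -> value=3 (bin 00011); offset now 14 = byte 1 bit 6; 18 bits remain
Read 3: bits[14:25] width=11 -> value=976 (bin 01111010000); offset now 25 = byte 3 bit 1; 7 bits remain

Answer: 25 976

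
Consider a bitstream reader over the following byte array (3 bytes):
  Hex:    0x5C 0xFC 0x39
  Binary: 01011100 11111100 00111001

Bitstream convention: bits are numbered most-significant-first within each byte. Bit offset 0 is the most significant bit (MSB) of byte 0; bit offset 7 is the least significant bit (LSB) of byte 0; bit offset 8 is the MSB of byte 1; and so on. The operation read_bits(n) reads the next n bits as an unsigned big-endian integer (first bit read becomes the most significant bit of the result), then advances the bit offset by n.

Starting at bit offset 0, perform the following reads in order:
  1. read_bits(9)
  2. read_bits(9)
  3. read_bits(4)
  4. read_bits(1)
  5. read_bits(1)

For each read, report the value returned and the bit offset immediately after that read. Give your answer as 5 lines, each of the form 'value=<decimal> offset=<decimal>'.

Answer: value=185 offset=9
value=496 offset=18
value=14 offset=22
value=0 offset=23
value=1 offset=24

Derivation:
Read 1: bits[0:9] width=9 -> value=185 (bin 010111001); offset now 9 = byte 1 bit 1; 15 bits remain
Read 2: bits[9:18] width=9 -> value=496 (bin 111110000); offset now 18 = byte 2 bit 2; 6 bits remain
Read 3: bits[18:22] width=4 -> value=14 (bin 1110); offset now 22 = byte 2 bit 6; 2 bits remain
Read 4: bits[22:23] width=1 -> value=0 (bin 0); offset now 23 = byte 2 bit 7; 1 bits remain
Read 5: bits[23:24] width=1 -> value=1 (bin 1); offset now 24 = byte 3 bit 0; 0 bits remain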